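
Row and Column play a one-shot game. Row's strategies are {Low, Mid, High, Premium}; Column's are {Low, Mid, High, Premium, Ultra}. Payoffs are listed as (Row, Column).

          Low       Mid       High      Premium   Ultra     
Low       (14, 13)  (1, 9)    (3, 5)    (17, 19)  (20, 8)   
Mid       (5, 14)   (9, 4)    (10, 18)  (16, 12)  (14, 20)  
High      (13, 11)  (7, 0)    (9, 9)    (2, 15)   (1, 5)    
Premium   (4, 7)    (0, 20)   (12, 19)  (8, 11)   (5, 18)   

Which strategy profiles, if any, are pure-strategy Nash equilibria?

Find each player's best response to every opponent strategy; NE are the intersections.
Row's best responses — vs Low: Low (payoff 14); vs Mid: Mid (payoff 9); vs High: Premium (payoff 12); vs Premium: Low (payoff 17); vs Ultra: Low (payoff 20).
Column's best responses — vs Low: Premium (payoff 19); vs Mid: Ultra (payoff 20); vs High: Premium (payoff 15); vs Premium: Mid (payoff 20).
The only mutual best response is (Low, Premium); neither player gains by switching there.

(Low, Premium)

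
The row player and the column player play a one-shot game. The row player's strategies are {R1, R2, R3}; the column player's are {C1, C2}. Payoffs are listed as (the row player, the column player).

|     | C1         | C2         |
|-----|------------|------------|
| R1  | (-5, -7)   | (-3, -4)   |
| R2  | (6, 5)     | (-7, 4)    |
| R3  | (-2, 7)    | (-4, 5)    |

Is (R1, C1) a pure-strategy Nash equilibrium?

Holding the column player at C1: the row player gets -5 from R1 but could get 6 by switching to R2. The row player has a profitable deviation.

No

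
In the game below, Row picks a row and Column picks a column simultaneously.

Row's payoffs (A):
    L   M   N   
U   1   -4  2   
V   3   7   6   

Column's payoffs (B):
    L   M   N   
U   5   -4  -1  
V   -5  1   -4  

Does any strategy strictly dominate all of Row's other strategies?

A strategy is strictly dominant if it gives Row a strictly higher payoff than every other strategy, against every choice by the opponent.
V strictly dominates: vs L: 3 > 1; vs M: 7 > -4; vs N: 6 > 2.

V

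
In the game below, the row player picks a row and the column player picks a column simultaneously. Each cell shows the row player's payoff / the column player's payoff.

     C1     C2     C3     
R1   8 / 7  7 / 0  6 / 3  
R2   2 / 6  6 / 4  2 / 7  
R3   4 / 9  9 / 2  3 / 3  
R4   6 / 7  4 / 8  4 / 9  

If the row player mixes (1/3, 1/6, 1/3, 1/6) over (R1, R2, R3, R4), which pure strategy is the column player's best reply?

Compute the column player's expected payoff from each pure strategy against the given mix.
C1: (1/3)·7 + (1/6)·6 + (1/3)·9 + (1/6)·7 = 15/2
C2: (1/3)·0 + (1/6)·4 + (1/3)·2 + (1/6)·8 = 8/3
C3: (1/3)·3 + (1/6)·7 + (1/3)·3 + (1/6)·9 = 14/3
Highest expected payoff is 15/2, from C1.

C1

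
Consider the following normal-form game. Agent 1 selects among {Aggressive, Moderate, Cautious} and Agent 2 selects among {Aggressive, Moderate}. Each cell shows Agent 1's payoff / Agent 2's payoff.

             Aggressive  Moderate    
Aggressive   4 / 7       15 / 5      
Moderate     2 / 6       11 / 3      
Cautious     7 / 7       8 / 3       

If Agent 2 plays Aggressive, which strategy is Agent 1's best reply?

With Agent 2 fixed at Aggressive, Agent 1's payoffs are: Aggressive → 4, Moderate → 2, Cautious → 7.
The maximum is 7, achieved by Cautious.

Cautious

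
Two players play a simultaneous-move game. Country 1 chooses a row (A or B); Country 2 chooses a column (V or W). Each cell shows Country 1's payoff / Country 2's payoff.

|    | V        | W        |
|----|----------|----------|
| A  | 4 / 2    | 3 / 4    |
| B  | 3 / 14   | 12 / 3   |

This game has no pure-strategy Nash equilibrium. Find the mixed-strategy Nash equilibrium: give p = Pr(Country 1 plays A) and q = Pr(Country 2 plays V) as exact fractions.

p = 11/13, q = 9/10

Each player's mixing probability is pinned down by making the *other* player indifferent.
Country 2 indifferent between V and W: p·2 + (1−p)·14 = p·4 + (1−p)·3 ⟹ 14 + (-12)p = 3 + 1p ⟹ p = 11/13.
Country 1 indifferent between A and B: q·4 + (1−q)·3 = q·3 + (1−q)·12 ⟹ 3 + 1q = 12 + (-9)q ⟹ q = 9/10.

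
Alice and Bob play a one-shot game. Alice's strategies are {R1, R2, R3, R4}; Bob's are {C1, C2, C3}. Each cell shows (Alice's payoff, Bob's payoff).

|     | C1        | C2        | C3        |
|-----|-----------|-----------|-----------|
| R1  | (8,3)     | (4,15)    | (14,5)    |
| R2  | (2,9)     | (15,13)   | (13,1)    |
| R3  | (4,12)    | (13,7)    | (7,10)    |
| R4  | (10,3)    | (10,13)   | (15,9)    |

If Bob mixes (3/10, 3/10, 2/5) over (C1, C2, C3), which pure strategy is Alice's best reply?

R4

Alice's best reply maximizes expected payoff against the mix.
R1: (3/10)·8 + (3/10)·4 + (2/5)·14 = 46/5
R2: (3/10)·2 + (3/10)·15 + (2/5)·13 = 103/10
R3: (3/10)·4 + (3/10)·13 + (2/5)·7 = 79/10
R4: (3/10)·10 + (3/10)·10 + (2/5)·15 = 12
Highest expected payoff is 12, from R4.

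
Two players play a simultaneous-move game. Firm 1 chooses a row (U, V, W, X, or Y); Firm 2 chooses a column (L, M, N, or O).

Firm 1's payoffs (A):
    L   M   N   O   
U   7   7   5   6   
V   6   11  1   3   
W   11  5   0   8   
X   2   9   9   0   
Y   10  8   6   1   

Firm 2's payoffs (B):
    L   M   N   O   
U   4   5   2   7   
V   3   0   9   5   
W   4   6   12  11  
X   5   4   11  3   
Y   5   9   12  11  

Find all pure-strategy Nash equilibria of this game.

A profile is a Nash equilibrium when each player is best-responding to the other.
Firm 1's best responses — vs L: W (payoff 11); vs M: V (payoff 11); vs N: X (payoff 9); vs O: W (payoff 8).
Firm 2's best responses — vs U: O (payoff 7); vs V: N (payoff 9); vs W: N (payoff 12); vs X: N (payoff 11); vs Y: N (payoff 12).
The only mutual best response is (X, N); neither player gains by switching there.

(X, N)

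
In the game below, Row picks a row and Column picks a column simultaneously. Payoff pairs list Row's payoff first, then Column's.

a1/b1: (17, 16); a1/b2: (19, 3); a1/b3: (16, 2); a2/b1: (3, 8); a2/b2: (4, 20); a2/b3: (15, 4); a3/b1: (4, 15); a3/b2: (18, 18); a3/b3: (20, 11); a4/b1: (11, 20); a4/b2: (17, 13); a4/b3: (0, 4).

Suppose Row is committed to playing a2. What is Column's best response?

With Row fixed at a2, Column's payoffs are: b1 → 8, b2 → 20, b3 → 4.
The maximum is 20, achieved by b2.

b2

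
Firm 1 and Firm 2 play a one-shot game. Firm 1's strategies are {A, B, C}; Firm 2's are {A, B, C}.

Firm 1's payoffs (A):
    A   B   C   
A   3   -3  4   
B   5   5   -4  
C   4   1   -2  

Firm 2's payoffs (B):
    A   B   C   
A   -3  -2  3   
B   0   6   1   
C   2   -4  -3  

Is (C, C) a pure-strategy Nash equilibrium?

Holding Firm 2 at C: Firm 1 gets -2 from C but could get 4 by switching to A. Firm 1 has a profitable deviation.

No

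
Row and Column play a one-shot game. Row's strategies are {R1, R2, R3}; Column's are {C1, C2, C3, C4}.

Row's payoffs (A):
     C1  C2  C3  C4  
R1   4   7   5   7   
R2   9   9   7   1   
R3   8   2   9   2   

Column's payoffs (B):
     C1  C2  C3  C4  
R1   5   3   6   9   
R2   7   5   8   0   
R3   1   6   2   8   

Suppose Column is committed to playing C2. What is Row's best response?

With Column fixed at C2, Row's payoffs are: R1 → 7, R2 → 9, R3 → 2.
The maximum is 9, achieved by R2.

R2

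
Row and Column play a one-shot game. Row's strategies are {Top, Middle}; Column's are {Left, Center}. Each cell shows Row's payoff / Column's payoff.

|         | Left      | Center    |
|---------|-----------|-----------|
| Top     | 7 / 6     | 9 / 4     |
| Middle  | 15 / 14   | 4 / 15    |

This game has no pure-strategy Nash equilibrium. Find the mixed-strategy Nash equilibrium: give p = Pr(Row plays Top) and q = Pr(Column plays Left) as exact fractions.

p = 1/3, q = 5/13

In a mixed NE each player is indifferent between their pure strategies, so the opponent's mix sets the indifference.
Column indifferent between Left and Center: p·6 + (1−p)·14 = p·4 + (1−p)·15 ⟹ 14 + (-8)p = 15 + (-11)p ⟹ p = 1/3.
Row indifferent between Top and Middle: q·7 + (1−q)·9 = q·15 + (1−q)·4 ⟹ 9 + (-2)q = 4 + 11q ⟹ q = 5/13.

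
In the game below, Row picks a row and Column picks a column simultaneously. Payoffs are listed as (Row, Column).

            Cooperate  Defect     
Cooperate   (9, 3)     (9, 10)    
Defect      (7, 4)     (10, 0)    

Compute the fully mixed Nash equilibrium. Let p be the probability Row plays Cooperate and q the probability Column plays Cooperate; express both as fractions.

p = 4/11, q = 1/3

In a mixed NE each player is indifferent between their pure strategies, so the opponent's mix sets the indifference.
Column indifferent between Cooperate and Defect: p·3 + (1−p)·4 = p·10 + (1−p)·0 ⟹ 4 + (-1)p = 0 + 10p ⟹ p = 4/11.
Row indifferent between Cooperate and Defect: q·9 + (1−q)·9 = q·7 + (1−q)·10 ⟹ 9 + 0q = 10 + (-3)q ⟹ q = 1/3.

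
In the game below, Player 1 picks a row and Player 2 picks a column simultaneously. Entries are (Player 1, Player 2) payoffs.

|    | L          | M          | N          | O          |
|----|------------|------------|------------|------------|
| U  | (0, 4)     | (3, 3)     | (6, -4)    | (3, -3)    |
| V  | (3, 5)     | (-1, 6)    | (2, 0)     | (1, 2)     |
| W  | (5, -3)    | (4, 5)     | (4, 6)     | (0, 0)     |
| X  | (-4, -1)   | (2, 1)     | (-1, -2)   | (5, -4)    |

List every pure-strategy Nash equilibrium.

No pure-strategy Nash equilibrium

A profile is a Nash equilibrium when each player is best-responding to the other.
Player 1's best responses — vs L: W (payoff 5); vs M: W (payoff 4); vs N: U (payoff 6); vs O: X (payoff 5).
Player 2's best responses — vs U: L (payoff 4); vs V: M (payoff 6); vs W: N (payoff 6); vs X: M (payoff 1).
No cell has both players best-responding. For instance, Player 1's best reply to M is W, but against W Player 2 prefers N over M.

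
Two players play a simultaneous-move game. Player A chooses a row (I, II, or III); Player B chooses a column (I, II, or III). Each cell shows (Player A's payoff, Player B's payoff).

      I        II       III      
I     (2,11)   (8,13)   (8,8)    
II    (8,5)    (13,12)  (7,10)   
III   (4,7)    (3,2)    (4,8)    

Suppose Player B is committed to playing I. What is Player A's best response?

II

With Player B fixed at I, Player A's payoffs are: I → 2, II → 8, III → 4.
The maximum is 8, achieved by II.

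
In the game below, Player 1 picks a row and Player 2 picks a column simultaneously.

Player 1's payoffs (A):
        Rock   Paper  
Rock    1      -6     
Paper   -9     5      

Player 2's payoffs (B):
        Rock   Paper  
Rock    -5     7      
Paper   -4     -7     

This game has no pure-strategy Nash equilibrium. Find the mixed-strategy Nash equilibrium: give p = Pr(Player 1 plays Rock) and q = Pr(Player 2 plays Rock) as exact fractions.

In a mixed NE each player is indifferent between their pure strategies, so the opponent's mix sets the indifference.
Player 2 indifferent between Rock and Paper: p·(-5) + (1−p)·(-4) = p·7 + (1−p)·(-7) ⟹ (-4) + (-1)p = (-7) + 14p ⟹ p = 1/5.
Player 1 indifferent between Rock and Paper: q·1 + (1−q)·(-6) = q·(-9) + (1−q)·5 ⟹ (-6) + 7q = 5 + (-14)q ⟹ q = 11/21.

p = 1/5, q = 11/21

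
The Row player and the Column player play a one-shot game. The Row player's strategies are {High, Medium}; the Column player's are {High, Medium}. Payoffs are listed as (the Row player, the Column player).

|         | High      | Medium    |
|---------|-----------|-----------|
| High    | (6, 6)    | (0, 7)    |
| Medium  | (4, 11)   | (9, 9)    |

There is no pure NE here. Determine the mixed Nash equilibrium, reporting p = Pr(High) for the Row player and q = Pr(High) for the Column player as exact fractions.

Each player's mixing probability is pinned down by making the *other* player indifferent.
The Column player indifferent between High and Medium: p·6 + (1−p)·11 = p·7 + (1−p)·9 ⟹ 11 + (-5)p = 9 + (-2)p ⟹ p = 2/3.
The Row player indifferent between High and Medium: q·6 + (1−q)·0 = q·4 + (1−q)·9 ⟹ 0 + 6q = 9 + (-5)q ⟹ q = 9/11.

p = 2/3, q = 9/11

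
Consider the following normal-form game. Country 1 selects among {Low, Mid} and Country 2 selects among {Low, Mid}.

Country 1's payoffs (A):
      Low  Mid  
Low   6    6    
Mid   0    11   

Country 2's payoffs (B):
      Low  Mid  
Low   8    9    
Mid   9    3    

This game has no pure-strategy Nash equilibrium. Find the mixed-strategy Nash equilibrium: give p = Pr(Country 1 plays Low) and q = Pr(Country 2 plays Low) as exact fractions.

Each player's mixing probability is pinned down by making the *other* player indifferent.
Country 2 indifferent between Low and Mid: p·8 + (1−p)·9 = p·9 + (1−p)·3 ⟹ 9 + (-1)p = 3 + 6p ⟹ p = 6/7.
Country 1 indifferent between Low and Mid: q·6 + (1−q)·6 = q·0 + (1−q)·11 ⟹ 6 + 0q = 11 + (-11)q ⟹ q = 5/11.

p = 6/7, q = 5/11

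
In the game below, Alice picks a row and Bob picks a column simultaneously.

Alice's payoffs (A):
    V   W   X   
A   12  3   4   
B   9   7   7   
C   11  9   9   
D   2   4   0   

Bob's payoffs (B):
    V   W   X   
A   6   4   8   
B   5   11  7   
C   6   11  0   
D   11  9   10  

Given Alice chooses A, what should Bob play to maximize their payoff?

X

With Alice fixed at A, Bob's payoffs are: V → 6, W → 4, X → 8.
The maximum is 8, achieved by X.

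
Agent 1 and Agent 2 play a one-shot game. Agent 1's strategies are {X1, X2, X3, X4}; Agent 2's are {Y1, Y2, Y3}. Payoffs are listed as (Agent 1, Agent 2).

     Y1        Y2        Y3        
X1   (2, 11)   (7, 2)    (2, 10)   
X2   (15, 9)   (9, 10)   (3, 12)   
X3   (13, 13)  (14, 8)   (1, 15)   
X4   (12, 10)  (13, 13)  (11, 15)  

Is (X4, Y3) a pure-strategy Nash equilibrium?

Yes

Holding Agent 2 at Y3: Agent 1 gets 11 from X4, versus 2 from X1, 3 from X2, 1 from X3. No profitable deviation for Agent 1.
Holding Agent 1 at X4: Agent 2 gets 15 from Y3, versus 10 from Y1, 13 from Y2. No profitable deviation for Agent 2 either.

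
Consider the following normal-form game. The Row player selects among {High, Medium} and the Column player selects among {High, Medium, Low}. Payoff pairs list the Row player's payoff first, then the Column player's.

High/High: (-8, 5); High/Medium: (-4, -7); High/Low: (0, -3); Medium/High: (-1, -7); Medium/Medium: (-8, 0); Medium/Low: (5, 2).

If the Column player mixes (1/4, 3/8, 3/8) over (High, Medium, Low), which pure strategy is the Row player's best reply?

Compute the Row player's expected payoff from each pure strategy against the given mix.
High: (1/4)·(-8) + (3/8)·(-4) + (3/8)·0 = -7/2
Medium: (1/4)·(-1) + (3/8)·(-8) + (3/8)·5 = -11/8
Highest expected payoff is -11/8, from Medium.

Medium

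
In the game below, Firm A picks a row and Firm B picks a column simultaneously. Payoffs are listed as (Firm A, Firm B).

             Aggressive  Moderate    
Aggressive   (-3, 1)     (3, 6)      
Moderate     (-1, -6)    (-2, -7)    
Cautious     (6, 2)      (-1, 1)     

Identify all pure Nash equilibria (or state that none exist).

Check mutual best responses: a cell is a NE iff neither player can gain by unilaterally deviating.
Firm A's best responses — vs Aggressive: Cautious (payoff 6); vs Moderate: Aggressive (payoff 3).
Firm B's best responses — vs Aggressive: Moderate (payoff 6); vs Moderate: Aggressive (payoff -6); vs Cautious: Aggressive (payoff 2).
Mutual best responses occur at (Aggressive, Moderate) and (Cautious, Aggressive); at each, neither player gains by switching.

(Aggressive, Moderate) and (Cautious, Aggressive)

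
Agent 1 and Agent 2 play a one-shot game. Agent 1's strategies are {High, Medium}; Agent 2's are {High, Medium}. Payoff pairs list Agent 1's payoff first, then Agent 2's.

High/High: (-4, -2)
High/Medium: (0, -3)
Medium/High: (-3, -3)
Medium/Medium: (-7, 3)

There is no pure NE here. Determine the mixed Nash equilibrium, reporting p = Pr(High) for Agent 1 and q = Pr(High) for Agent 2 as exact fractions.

p = 6/7, q = 7/8

In a mixed NE each player is indifferent between their pure strategies, so the opponent's mix sets the indifference.
Agent 2 indifferent between High and Medium: p·(-2) + (1−p)·(-3) = p·(-3) + (1−p)·3 ⟹ (-3) + 1p = 3 + (-6)p ⟹ p = 6/7.
Agent 1 indifferent between High and Medium: q·(-4) + (1−q)·0 = q·(-3) + (1−q)·(-7) ⟹ 0 + (-4)q = (-7) + 4q ⟹ q = 7/8.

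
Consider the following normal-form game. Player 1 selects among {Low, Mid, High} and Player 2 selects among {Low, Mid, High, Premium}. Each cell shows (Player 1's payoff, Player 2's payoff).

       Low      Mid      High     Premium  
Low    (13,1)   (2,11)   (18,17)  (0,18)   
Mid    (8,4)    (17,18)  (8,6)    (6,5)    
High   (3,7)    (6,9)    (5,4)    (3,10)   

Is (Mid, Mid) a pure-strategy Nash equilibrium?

Yes

Holding Player 2 at Mid: Player 1 gets 17 from Mid, versus 2 from Low, 6 from High. No profitable deviation for Player 1.
Holding Player 1 at Mid: Player 2 gets 18 from Mid, versus 4 from Low, 6 from High, 5 from Premium. No profitable deviation for Player 2 either.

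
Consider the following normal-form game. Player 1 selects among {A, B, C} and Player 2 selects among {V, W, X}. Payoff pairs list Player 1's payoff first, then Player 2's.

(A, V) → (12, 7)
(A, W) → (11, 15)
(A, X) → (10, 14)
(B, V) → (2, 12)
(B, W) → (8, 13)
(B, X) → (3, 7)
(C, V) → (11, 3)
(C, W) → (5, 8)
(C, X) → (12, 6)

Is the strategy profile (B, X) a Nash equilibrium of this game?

Holding Player 2 at X: Player 1 gets 3 from B but could get 12 by switching to C. Player 1 has a profitable deviation.

No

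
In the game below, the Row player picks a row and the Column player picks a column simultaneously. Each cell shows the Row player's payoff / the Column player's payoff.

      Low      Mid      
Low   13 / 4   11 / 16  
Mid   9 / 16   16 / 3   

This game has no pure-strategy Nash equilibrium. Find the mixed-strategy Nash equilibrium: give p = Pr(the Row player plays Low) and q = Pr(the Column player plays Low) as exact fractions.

p = 13/25, q = 5/9

Each player's mixing probability is pinned down by making the *other* player indifferent.
The Column player indifferent between Low and Mid: p·4 + (1−p)·16 = p·16 + (1−p)·3 ⟹ 16 + (-12)p = 3 + 13p ⟹ p = 13/25.
The Row player indifferent between Low and Mid: q·13 + (1−q)·11 = q·9 + (1−q)·16 ⟹ 11 + 2q = 16 + (-7)q ⟹ q = 5/9.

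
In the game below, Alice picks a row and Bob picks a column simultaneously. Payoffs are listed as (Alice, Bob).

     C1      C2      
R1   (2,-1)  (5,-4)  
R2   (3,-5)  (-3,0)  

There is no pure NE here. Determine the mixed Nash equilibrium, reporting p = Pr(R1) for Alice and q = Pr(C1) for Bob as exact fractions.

p = 5/8, q = 8/9

In a mixed NE each player is indifferent between their pure strategies, so the opponent's mix sets the indifference.
Bob indifferent between C1 and C2: p·(-1) + (1−p)·(-5) = p·(-4) + (1−p)·0 ⟹ (-5) + 4p = 0 + (-4)p ⟹ p = 5/8.
Alice indifferent between R1 and R2: q·2 + (1−q)·5 = q·3 + (1−q)·(-3) ⟹ 5 + (-3)q = (-3) + 6q ⟹ q = 8/9.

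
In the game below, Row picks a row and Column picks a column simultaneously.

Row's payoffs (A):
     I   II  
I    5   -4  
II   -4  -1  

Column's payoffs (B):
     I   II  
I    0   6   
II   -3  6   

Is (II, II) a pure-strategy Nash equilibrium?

Yes

Holding Column at II: Row gets -1 from II, versus -4 from I. No profitable deviation for Row.
Holding Row at II: Column gets 6 from II, versus -3 from I. No profitable deviation for Column either.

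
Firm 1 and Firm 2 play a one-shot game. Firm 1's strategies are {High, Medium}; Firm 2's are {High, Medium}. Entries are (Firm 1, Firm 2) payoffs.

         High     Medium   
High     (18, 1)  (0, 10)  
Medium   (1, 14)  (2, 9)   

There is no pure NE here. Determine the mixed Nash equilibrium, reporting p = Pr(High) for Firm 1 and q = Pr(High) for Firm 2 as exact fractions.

p = 5/14, q = 2/19

In a mixed NE each player is indifferent between their pure strategies, so the opponent's mix sets the indifference.
Firm 2 indifferent between High and Medium: p·1 + (1−p)·14 = p·10 + (1−p)·9 ⟹ 14 + (-13)p = 9 + 1p ⟹ p = 5/14.
Firm 1 indifferent between High and Medium: q·18 + (1−q)·0 = q·1 + (1−q)·2 ⟹ 0 + 18q = 2 + (-1)q ⟹ q = 2/19.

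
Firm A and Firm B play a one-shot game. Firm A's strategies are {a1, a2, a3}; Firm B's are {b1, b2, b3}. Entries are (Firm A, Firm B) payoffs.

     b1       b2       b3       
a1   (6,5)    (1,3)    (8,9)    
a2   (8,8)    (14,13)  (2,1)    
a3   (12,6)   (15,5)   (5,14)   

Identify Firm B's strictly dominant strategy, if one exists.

Check whether one of Firm B's strategies beats all alternatives regardless of what the opponent does.
b1 is not dominant: against a1, b3 gives 9 > 5.
b2 is not dominant: against a1, b1 gives 5 > 3.
b3 is not dominant: against a2, b1 gives 8 > 1.
No single strategy is best against every opponent action.

No strictly dominant strategy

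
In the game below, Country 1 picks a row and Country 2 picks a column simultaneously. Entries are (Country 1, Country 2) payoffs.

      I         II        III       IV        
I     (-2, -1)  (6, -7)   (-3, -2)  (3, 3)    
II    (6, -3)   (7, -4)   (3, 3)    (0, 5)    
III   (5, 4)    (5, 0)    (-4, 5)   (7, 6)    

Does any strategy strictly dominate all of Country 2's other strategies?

IV

Check whether one of Country 2's strategies beats all alternatives regardless of what the opponent does.
IV strictly dominates: vs I: 3 > each of {-1, -7, -2}; vs II: 5 > each of {-3, -4, 3}; vs III: 6 > each of {4, 0, 5}.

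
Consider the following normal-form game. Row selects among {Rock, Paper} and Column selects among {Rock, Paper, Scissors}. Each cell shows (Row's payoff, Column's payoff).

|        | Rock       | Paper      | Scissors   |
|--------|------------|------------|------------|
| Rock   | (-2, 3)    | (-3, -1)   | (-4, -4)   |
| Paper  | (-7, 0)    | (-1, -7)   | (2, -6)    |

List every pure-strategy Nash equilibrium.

(Rock, Rock)

A profile is a Nash equilibrium when each player is best-responding to the other.
Row's best responses — vs Rock: Rock (payoff -2); vs Paper: Paper (payoff -1); vs Scissors: Paper (payoff 2).
Column's best responses — vs Rock: Rock (payoff 3); vs Paper: Rock (payoff 0).
The only mutual best response is (Rock, Rock); neither player gains by switching there.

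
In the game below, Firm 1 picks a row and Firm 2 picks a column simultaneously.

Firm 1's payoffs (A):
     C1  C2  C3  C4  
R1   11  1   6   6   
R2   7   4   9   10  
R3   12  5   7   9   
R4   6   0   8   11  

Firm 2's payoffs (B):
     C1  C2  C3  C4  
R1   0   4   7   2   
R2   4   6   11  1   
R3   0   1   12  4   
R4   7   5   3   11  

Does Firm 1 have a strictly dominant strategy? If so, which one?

None

Check whether one of Firm 1's strategies beats all alternatives regardless of what the opponent does.
R1 is not dominant: against C1, R3 gives 12 > 11.
R2 is not dominant: against C1, R1 gives 11 > 7.
R3 is not dominant: against C3, R2 gives 9 > 7.
R4 is not dominant: against C1, R1 gives 11 > 6.
No single strategy is best against every opponent action.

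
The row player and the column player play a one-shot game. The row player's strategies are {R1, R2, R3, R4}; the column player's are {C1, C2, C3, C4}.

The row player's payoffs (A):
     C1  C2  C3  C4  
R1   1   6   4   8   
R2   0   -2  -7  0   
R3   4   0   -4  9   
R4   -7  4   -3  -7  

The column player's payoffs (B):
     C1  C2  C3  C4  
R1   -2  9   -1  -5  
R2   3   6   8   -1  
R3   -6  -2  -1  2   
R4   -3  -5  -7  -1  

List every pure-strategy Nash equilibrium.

(R1, C2) and (R3, C4)

A profile is a Nash equilibrium when each player is best-responding to the other.
The row player's best responses — vs C1: R3 (payoff 4); vs C2: R1 (payoff 6); vs C3: R1 (payoff 4); vs C4: R3 (payoff 9).
The column player's best responses — vs R1: C2 (payoff 9); vs R2: C3 (payoff 8); vs R3: C4 (payoff 2); vs R4: C4 (payoff -1).
Mutual best responses occur at (R1, C2) and (R3, C4); at each, neither player gains by switching.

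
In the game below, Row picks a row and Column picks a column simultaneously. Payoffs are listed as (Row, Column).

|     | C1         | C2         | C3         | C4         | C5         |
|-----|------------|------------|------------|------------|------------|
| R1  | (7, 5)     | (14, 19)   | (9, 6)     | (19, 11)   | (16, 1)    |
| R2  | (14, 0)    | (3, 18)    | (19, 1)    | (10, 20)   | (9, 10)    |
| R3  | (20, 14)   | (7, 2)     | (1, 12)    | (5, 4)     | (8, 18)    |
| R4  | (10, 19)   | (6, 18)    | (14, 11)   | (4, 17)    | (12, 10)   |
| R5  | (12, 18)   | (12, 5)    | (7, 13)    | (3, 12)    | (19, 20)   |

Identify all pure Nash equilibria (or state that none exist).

A profile is a Nash equilibrium when each player is best-responding to the other.
Row's best responses — vs C1: R3 (payoff 20); vs C2: R1 (payoff 14); vs C3: R2 (payoff 19); vs C4: R1 (payoff 19); vs C5: R5 (payoff 19).
Column's best responses — vs R1: C2 (payoff 19); vs R2: C4 (payoff 20); vs R3: C5 (payoff 18); vs R4: C1 (payoff 19); vs R5: C5 (payoff 20).
Mutual best responses occur at (R1, C2) and (R5, C5); at each, neither player gains by switching.

(R1, C2) and (R5, C5)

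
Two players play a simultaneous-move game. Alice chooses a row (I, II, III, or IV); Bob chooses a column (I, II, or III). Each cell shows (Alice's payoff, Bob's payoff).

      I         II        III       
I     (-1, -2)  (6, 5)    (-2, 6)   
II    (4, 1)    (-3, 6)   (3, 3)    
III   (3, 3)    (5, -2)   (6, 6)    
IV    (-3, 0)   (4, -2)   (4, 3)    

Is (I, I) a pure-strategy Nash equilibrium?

No

Holding Bob at I: Alice gets -1 from I but could get 4 by switching to II. Alice has a profitable deviation.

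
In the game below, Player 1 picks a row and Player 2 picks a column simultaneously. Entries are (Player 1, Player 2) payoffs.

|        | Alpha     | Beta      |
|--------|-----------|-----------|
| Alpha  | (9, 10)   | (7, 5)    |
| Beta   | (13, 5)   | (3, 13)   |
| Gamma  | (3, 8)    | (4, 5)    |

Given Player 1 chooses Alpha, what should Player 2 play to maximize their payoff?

With Player 1 fixed at Alpha, Player 2's payoffs are: Alpha → 10, Beta → 5.
The maximum is 10, achieved by Alpha.

Alpha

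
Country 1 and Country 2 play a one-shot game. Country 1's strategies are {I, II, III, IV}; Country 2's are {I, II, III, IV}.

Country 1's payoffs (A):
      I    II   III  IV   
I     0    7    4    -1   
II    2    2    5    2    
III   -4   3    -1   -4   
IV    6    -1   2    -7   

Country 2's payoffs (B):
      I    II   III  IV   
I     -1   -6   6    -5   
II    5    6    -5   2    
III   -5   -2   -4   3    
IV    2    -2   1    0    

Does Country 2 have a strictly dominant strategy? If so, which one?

A strategy is strictly dominant if it gives Country 2 a strictly higher payoff than every other strategy, against every choice by the opponent.
I is not dominant: against I, III gives 6 > -1.
II is not dominant: against I, I gives -1 > -6.
III is not dominant: against II, I gives 5 > -5.
IV is not dominant: against I, I gives -1 > -5.
No single strategy is best against every opponent action.

None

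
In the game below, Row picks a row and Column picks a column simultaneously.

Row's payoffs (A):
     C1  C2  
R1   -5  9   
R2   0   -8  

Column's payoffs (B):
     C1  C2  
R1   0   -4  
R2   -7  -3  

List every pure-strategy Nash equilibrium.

None

Check mutual best responses: a cell is a NE iff neither player can gain by unilaterally deviating.
Row's best responses — vs C1: R2 (payoff 0); vs C2: R1 (payoff 9).
Column's best responses — vs R1: C1 (payoff 0); vs R2: C2 (payoff -3).
No cell has both players best-responding. For instance, Row's best reply to C1 is R2, but against R2 Column prefers C2 over C1.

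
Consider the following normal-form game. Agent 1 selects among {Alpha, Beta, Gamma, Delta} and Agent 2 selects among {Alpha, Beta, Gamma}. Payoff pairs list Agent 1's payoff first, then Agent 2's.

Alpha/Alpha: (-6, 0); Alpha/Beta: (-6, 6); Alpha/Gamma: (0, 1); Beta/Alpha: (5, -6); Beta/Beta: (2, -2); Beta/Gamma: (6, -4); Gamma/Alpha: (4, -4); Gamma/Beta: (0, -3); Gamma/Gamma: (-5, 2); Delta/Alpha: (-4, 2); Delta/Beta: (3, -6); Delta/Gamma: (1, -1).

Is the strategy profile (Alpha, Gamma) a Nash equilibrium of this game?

No

Holding Agent 2 at Gamma: Agent 1 gets 0 from Alpha but could get 6 by switching to Beta. Agent 1 has a profitable deviation.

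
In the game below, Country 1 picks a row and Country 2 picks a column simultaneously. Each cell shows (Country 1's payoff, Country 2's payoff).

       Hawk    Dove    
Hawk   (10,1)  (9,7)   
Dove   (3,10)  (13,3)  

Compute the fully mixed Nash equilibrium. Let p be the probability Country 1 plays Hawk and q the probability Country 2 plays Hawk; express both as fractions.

In a mixed NE each player is indifferent between their pure strategies, so the opponent's mix sets the indifference.
Country 2 indifferent between Hawk and Dove: p·1 + (1−p)·10 = p·7 + (1−p)·3 ⟹ 10 + (-9)p = 3 + 4p ⟹ p = 7/13.
Country 1 indifferent between Hawk and Dove: q·10 + (1−q)·9 = q·3 + (1−q)·13 ⟹ 9 + 1q = 13 + (-10)q ⟹ q = 4/11.

p = 7/13, q = 4/11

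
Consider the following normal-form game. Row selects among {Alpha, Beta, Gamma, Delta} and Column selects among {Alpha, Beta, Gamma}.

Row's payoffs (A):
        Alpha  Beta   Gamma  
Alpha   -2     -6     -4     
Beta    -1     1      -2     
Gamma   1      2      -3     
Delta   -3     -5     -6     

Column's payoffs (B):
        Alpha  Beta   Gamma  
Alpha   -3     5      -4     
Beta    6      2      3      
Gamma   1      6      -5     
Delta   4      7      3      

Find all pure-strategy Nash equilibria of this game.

Check mutual best responses: a cell is a NE iff neither player can gain by unilaterally deviating.
Row's best responses — vs Alpha: Gamma (payoff 1); vs Beta: Gamma (payoff 2); vs Gamma: Beta (payoff -2).
Column's best responses — vs Alpha: Beta (payoff 5); vs Beta: Alpha (payoff 6); vs Gamma: Beta (payoff 6); vs Delta: Beta (payoff 7).
The only mutual best response is (Gamma, Beta); neither player gains by switching there.

(Gamma, Beta)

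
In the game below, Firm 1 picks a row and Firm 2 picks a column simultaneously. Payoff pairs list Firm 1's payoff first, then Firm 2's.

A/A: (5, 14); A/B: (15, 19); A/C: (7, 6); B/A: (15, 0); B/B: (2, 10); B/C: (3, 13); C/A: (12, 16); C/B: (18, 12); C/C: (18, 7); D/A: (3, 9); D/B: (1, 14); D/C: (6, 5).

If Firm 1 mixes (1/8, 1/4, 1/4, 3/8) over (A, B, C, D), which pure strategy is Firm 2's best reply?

Firm 2's best reply maximizes expected payoff against the mix.
A: (1/8)·14 + (1/4)·0 + (1/4)·16 + (3/8)·9 = 73/8
B: (1/8)·19 + (1/4)·10 + (1/4)·12 + (3/8)·14 = 105/8
C: (1/8)·6 + (1/4)·13 + (1/4)·7 + (3/8)·5 = 61/8
Highest expected payoff is 105/8, from B.

B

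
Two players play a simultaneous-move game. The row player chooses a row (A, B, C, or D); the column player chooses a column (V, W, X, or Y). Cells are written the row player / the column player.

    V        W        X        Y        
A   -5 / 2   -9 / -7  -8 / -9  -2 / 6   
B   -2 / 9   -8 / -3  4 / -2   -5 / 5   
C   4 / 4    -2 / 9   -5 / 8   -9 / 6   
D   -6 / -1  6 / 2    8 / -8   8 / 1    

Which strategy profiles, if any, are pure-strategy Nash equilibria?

(D, W)

Check mutual best responses: a cell is a NE iff neither player can gain by unilaterally deviating.
The row player's best responses — vs V: C (payoff 4); vs W: D (payoff 6); vs X: D (payoff 8); vs Y: D (payoff 8).
The column player's best responses — vs A: Y (payoff 6); vs B: V (payoff 9); vs C: W (payoff 9); vs D: W (payoff 2).
The only mutual best response is (D, W); neither player gains by switching there.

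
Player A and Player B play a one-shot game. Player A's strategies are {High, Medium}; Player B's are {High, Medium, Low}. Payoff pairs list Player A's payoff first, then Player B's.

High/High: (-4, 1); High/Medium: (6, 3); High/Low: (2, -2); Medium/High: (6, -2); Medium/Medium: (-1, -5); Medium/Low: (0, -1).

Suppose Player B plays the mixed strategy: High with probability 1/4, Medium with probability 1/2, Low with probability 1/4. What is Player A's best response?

Compute Player A's expected payoff from each pure strategy against the given mix.
High: (1/4)·(-4) + (1/2)·6 + (1/4)·2 = 5/2
Medium: (1/4)·6 + (1/2)·(-1) + (1/4)·0 = 1
Highest expected payoff is 5/2, from High.

High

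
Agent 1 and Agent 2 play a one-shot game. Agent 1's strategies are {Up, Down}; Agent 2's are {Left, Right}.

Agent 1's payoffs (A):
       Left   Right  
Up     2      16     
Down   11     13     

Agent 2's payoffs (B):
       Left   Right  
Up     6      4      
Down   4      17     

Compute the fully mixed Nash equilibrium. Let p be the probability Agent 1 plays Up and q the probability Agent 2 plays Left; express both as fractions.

Each player's mixing probability is pinned down by making the *other* player indifferent.
Agent 2 indifferent between Left and Right: p·6 + (1−p)·4 = p·4 + (1−p)·17 ⟹ 4 + 2p = 17 + (-13)p ⟹ p = 13/15.
Agent 1 indifferent between Up and Down: q·2 + (1−q)·16 = q·11 + (1−q)·13 ⟹ 16 + (-14)q = 13 + (-2)q ⟹ q = 1/4.

p = 13/15, q = 1/4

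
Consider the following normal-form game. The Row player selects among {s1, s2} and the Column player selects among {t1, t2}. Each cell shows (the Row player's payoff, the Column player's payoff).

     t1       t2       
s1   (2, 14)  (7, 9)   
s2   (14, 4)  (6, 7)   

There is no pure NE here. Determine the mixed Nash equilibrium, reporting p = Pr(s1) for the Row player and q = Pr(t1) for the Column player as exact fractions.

p = 3/8, q = 1/13

In a mixed NE each player is indifferent between their pure strategies, so the opponent's mix sets the indifference.
The Column player indifferent between t1 and t2: p·14 + (1−p)·4 = p·9 + (1−p)·7 ⟹ 4 + 10p = 7 + 2p ⟹ p = 3/8.
The Row player indifferent between s1 and s2: q·2 + (1−q)·7 = q·14 + (1−q)·6 ⟹ 7 + (-5)q = 6 + 8q ⟹ q = 1/13.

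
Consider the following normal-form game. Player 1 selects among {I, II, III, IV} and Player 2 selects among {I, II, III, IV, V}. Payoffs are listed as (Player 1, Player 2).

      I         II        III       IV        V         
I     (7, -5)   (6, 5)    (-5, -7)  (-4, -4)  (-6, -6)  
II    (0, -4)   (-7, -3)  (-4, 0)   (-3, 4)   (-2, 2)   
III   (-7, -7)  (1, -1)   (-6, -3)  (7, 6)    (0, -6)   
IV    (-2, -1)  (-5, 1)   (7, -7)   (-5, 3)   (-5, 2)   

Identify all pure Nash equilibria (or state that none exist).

A profile is a Nash equilibrium when each player is best-responding to the other.
Player 1's best responses — vs I: I (payoff 7); vs II: I (payoff 6); vs III: IV (payoff 7); vs IV: III (payoff 7); vs V: III (payoff 0).
Player 2's best responses — vs I: II (payoff 5); vs II: IV (payoff 4); vs III: IV (payoff 6); vs IV: IV (payoff 3).
Mutual best responses occur at (I, II) and (III, IV); at each, neither player gains by switching.

(I, II) and (III, IV)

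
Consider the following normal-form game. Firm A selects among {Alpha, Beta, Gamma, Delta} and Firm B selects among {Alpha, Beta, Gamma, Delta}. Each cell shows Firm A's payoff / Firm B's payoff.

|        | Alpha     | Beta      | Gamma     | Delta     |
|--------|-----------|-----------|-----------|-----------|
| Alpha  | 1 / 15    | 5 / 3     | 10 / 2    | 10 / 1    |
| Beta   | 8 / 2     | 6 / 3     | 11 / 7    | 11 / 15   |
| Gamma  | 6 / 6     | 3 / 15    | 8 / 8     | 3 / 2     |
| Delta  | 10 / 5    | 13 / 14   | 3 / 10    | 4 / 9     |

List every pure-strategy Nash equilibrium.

Check mutual best responses: a cell is a NE iff neither player can gain by unilaterally deviating.
Firm A's best responses — vs Alpha: Delta (payoff 10); vs Beta: Delta (payoff 13); vs Gamma: Beta (payoff 11); vs Delta: Beta (payoff 11).
Firm B's best responses — vs Alpha: Alpha (payoff 15); vs Beta: Delta (payoff 15); vs Gamma: Beta (payoff 15); vs Delta: Beta (payoff 14).
Mutual best responses occur at (Beta, Delta) and (Delta, Beta); at each, neither player gains by switching.

(Beta, Delta) and (Delta, Beta)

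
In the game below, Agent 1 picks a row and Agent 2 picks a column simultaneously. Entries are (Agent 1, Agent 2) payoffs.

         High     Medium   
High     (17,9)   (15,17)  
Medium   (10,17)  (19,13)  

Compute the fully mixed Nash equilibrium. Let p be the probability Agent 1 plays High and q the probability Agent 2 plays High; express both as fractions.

p = 1/3, q = 4/11

In a mixed NE each player is indifferent between their pure strategies, so the opponent's mix sets the indifference.
Agent 2 indifferent between High and Medium: p·9 + (1−p)·17 = p·17 + (1−p)·13 ⟹ 17 + (-8)p = 13 + 4p ⟹ p = 1/3.
Agent 1 indifferent between High and Medium: q·17 + (1−q)·15 = q·10 + (1−q)·19 ⟹ 15 + 2q = 19 + (-9)q ⟹ q = 4/11.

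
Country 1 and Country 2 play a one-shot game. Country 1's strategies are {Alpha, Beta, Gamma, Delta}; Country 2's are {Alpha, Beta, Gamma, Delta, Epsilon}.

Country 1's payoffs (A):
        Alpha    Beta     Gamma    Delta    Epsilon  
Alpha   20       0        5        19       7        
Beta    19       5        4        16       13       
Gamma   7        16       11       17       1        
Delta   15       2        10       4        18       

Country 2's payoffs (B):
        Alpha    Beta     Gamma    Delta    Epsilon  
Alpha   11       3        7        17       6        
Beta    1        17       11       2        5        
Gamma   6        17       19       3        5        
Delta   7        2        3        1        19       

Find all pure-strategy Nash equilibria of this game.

A profile is a Nash equilibrium when each player is best-responding to the other.
Country 1's best responses — vs Alpha: Alpha (payoff 20); vs Beta: Gamma (payoff 16); vs Gamma: Gamma (payoff 11); vs Delta: Alpha (payoff 19); vs Epsilon: Delta (payoff 18).
Country 2's best responses — vs Alpha: Delta (payoff 17); vs Beta: Beta (payoff 17); vs Gamma: Gamma (payoff 19); vs Delta: Epsilon (payoff 19).
Mutual best responses occur at (Alpha, Delta), (Gamma, Gamma), and (Delta, Epsilon); at each, neither player gains by switching.

(Alpha, Delta), (Gamma, Gamma), and (Delta, Epsilon)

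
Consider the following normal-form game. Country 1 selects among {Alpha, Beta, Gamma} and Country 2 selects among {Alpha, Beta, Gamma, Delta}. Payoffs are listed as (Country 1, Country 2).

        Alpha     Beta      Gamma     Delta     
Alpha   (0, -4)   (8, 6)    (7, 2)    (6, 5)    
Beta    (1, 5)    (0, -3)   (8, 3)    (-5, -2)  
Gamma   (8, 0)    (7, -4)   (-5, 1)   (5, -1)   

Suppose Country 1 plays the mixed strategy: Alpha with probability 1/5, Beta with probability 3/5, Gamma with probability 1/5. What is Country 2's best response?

Gamma

Country 2's best reply maximizes expected payoff against the mix.
Alpha: (1/5)·(-4) + (3/5)·5 + (1/5)·0 = 11/5
Beta: (1/5)·6 + (3/5)·(-3) + (1/5)·(-4) = -7/5
Gamma: (1/5)·2 + (3/5)·3 + (1/5)·1 = 12/5
Delta: (1/5)·5 + (3/5)·(-2) + (1/5)·(-1) = -2/5
Highest expected payoff is 12/5, from Gamma.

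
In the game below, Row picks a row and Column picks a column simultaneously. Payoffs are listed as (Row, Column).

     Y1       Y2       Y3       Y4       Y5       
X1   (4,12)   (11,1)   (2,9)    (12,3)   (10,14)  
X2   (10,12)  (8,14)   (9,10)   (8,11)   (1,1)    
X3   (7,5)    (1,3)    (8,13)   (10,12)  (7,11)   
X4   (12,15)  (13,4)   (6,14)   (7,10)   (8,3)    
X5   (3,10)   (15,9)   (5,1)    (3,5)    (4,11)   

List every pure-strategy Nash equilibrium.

(X1, Y5) and (X4, Y1)

Find each player's best response to every opponent strategy; NE are the intersections.
Row's best responses — vs Y1: X4 (payoff 12); vs Y2: X5 (payoff 15); vs Y3: X2 (payoff 9); vs Y4: X1 (payoff 12); vs Y5: X1 (payoff 10).
Column's best responses — vs X1: Y5 (payoff 14); vs X2: Y2 (payoff 14); vs X3: Y3 (payoff 13); vs X4: Y1 (payoff 15); vs X5: Y5 (payoff 11).
Mutual best responses occur at (X1, Y5) and (X4, Y1); at each, neither player gains by switching.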